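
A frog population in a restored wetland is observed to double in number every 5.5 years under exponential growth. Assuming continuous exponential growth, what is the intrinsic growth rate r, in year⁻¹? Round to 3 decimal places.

0.126 per year

r = ln(2)/t_d = 0.6931/5.5 = 0.12603.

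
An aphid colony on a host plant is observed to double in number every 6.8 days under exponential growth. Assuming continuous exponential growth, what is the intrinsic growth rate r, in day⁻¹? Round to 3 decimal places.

r = ln(2)/t_d = 0.6931/6.8 = 0.10193.

0.102 per day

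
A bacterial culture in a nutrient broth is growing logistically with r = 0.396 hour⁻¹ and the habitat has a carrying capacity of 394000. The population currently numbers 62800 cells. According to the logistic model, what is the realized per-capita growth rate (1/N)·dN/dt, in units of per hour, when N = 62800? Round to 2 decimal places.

0.33 per hour

(1/N)·dN/dt = r(1 − N/K) = 0.396 × (1 − 62800/394000).
= 0.396 × 0.84061 = 0.33288.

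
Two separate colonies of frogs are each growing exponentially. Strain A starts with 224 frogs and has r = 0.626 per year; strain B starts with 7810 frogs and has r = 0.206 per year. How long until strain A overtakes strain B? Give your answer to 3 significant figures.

8.46 years

Set 224·e^(0.626t) = 7810·e^(0.206t).
e^((0.626 − 0.206)t) = 7810/224 → e^(0.42·t) = 34.866.
0.42·t = ln(34.866) = 3.5515, so t = 3.5515/0.42 = 8.456.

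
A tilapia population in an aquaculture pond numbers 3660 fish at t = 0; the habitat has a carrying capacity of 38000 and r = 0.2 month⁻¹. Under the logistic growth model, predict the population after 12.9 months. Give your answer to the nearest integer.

A = (K − N₀)/N₀ = (38000 − 3660)/3660 = 9.3825.
N(t) = K/(1 + A·e^(−rt)) = 38000/(1 + 9.3825×e^(−0.2×12.9)).
e^(−2.58) = 0.075774; denominator = 1 + 9.3825×0.075774 = 1.711.
N = 38000/1.711 = 22209.9.

22210 fish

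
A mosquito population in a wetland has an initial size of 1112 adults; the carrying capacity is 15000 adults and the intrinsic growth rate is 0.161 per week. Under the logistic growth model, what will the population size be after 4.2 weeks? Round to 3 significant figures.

A = (K − N₀)/N₀ = (15000 − 1112)/1112 = 12.489.
N(t) = K/(1 + A·e^(−rt)) = 15000/(1 + 12.489×e^(−0.161×4.2)).
e^(−0.6762) = 0.50855; denominator = 1 + 12.489×0.50855 = 7.3513.
N = 15000/7.3513 = 2040.45.

2040 adults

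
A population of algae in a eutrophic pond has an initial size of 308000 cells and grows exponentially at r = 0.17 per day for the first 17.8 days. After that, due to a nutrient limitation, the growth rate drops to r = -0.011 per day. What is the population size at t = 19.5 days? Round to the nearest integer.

6231671 cells

Phase 1: N(17.8) = 308000·e^(0.17×17.8) = 308000·e^3.026 = 6.3493×10^6.
Phase 2 runs for 19.5 − 17.8 = 1.7 days at r = -0.011.
N(19.5) = 6.3493×10^6·e^(-0.011×1.7) = 6.3493×10^6·e^-0.0187 = 6.231671×10^6.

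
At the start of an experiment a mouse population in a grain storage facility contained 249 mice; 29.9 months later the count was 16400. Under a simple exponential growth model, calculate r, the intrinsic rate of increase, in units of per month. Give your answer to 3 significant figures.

0.140 per month

From N(t) = N₀·e^(rt): e^(r·29.9) = 16400/249 = 65.863.
r·29.9 = ln(65.863) = 4.1876, so r = 4.1876/29.9 = 0.14005.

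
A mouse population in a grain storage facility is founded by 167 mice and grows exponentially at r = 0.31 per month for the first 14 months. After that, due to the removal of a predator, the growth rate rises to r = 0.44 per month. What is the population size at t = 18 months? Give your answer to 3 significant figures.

74500 mice

Phase 1: N(14) = 167·e^(0.31×14) = 167·e^4.34 = 12810.2.
Phase 2 runs for 18 − 14 = 4 months at r = 0.44.
N(18) = 12810.2·e^(0.44×4) = 12810.2·e^1.76 = 74458.2.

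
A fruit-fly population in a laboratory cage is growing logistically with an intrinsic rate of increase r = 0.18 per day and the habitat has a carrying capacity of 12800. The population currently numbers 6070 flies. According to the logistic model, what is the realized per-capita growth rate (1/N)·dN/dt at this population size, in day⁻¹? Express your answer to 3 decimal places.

(1/N)·dN/dt = r(1 − N/K) = 0.18 × (1 − 6070/12800).
= 0.18 × 0.52578 = 0.094641.

0.095 per day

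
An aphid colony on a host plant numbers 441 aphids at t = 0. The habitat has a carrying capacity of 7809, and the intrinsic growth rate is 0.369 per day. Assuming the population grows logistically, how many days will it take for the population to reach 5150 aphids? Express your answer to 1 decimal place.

9.4 days

A = (K − N₀)/N₀ = (7809 − 441)/441 = 16.707.
Solve 7809/(1 + 16.707·e^(−0.369t)) = 5150: 1 + 16.707·e^(−0.369t) = 1.5163, so e^(−0.369t) = 0.030903.
−0.369·t = ln(0.030903) = -3.4769, so t = 3.4769/0.369 = 9.4225.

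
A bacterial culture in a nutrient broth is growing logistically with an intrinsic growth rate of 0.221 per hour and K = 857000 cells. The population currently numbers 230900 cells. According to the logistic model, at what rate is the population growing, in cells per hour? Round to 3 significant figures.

dN/dt = rN(1 − N/K) = 0.221 × 230900 × (1 − 230900/857000).
1 − 230900/857000 = 0.73057; dN/dt = 0.221 × 230900 × 0.73057 = 37280.

37300 cells per hour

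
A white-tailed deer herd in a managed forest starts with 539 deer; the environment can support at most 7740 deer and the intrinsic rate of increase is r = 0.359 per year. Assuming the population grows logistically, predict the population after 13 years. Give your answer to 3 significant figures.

A = (K − N₀)/N₀ = (7740 − 539)/539 = 13.36.
N(t) = K/(1 + A·e^(−rt)) = 7740/(1 + 13.36×e^(−0.359×13)).
e^(−4.667) = 0.0094004; denominator = 1 + 13.36×0.0094004 = 1.1256.
N = 7740/1.1256 = 6876.4.

6880 deer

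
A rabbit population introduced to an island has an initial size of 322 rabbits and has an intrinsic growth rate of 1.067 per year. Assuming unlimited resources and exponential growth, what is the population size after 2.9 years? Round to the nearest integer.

7107 rabbits

N(t) = N₀·e^(rt) = 322 × e^(1.067×2.9) = 322 × e^3.094.
e^3.094 ≈ 22.072, so N ≈ 322 × 22.072 = 7107.11.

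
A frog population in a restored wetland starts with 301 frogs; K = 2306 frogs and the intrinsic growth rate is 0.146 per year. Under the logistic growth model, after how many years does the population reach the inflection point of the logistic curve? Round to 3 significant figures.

Logistic growth is fastest at N = K/2 = 1153.
A = (K − N₀)/N₀ = 6.6611. Set K/(1 + A·e^(−rt)) = K/2 → A·e^(−rt) = 1.
e^(−0.146t) = 1/6.6611 = 0.150125, so t = ln(6.6611)/0.146 = 1.8963/0.146 = 12.988.

13.0 years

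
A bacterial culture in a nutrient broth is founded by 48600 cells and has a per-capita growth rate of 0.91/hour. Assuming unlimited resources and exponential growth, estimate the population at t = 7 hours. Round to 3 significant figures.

28400000 cells

N(t) = N₀·e^(rt) = 48600 × e^(0.91×7) = 48600 × e^6.37.
e^6.37 ≈ 584.06, so N ≈ 48600 × 584.06 = 2.838521×10^7.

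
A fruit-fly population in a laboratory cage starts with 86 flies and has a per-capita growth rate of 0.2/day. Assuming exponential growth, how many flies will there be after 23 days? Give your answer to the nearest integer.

N(t) = N₀·e^(rt) = 86 × e^(0.2×23) = 86 × e^4.6.
e^4.6 ≈ 99.484, so N ≈ 86 × 99.484 = 8555.65.

8556 flies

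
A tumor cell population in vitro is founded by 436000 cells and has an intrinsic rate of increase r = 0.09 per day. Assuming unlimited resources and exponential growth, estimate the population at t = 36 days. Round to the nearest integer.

N(t) = N₀·e^(rt) = 436000 × e^(0.09×36) = 436000 × e^3.24.
e^3.24 ≈ 25.534, so N ≈ 436000 × 25.534 = 1.11327×10^7.

11132703 cells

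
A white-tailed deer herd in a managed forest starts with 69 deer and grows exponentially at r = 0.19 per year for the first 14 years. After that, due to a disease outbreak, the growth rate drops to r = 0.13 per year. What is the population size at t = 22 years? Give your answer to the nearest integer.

Phase 1: N(14) = 69·e^(0.19×14) = 69·e^2.66 = 986.444.
Phase 2 runs for 22 − 14 = 8 years at r = 0.13.
N(22) = 986.444·e^(0.13×8) = 986.444·e^1.04 = 2790.86.

2791 deer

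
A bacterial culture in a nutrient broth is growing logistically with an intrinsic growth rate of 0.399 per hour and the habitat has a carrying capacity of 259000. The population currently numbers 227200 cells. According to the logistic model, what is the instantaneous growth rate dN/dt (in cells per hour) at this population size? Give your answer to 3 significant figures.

11100 cells per hour

dN/dt = rN(1 − N/K) = 0.399 × 227200 × (1 − 227200/259000).
1 − 227200/259000 = 0.12278; dN/dt = 0.399 × 227200 × 0.12278 = 11130.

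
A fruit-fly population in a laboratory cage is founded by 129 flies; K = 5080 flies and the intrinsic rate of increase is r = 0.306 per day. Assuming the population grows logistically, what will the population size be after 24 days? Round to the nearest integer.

A = (K − N₀)/N₀ = (5080 − 129)/129 = 38.38.
N(t) = K/(1 + A·e^(−rt)) = 5080/(1 + 38.38×e^(−0.306×24)).
e^(−7.344) = 0.00064646; denominator = 1 + 38.38×0.00064646 = 1.0248.
N = 5080/1.0248 = 4957.01.

4957 flies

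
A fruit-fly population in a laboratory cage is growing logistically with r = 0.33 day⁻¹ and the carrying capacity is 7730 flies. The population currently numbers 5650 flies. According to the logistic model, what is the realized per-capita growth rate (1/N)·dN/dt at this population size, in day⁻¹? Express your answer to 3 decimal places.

(1/N)·dN/dt = r(1 − N/K) = 0.33 × (1 − 5650/7730).
= 0.33 × 0.26908 = 0.088797.

0.089 per day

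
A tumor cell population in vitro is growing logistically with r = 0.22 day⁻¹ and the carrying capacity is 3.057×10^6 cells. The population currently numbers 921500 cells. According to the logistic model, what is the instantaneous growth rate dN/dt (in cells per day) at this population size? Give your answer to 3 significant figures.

dN/dt = rN(1 − N/K) = 0.22 × 921500 × (1 − 921500/3.057×10^6).
1 − 921500/3.057×10^6 = 0.69856; dN/dt = 0.22 × 921500 × 0.69856 = 1.41619×10^5.

142000 cells per day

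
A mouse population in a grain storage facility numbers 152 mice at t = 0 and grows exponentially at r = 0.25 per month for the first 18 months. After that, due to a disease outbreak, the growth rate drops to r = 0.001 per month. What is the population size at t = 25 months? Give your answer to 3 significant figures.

13800 mice

Phase 1: N(18) = 152·e^(0.25×18) = 152·e^4.5 = 13682.6.
Phase 2 runs for 25 − 18 = 7 months at r = 0.001.
N(25) = 13682.6·e^(0.001×7) = 13682.6·e^0.007 = 13778.7.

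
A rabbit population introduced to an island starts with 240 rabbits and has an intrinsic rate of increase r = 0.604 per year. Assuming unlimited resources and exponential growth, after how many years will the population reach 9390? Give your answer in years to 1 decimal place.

Set N₀·e^(rt) = 9390: e^(0.604·t) = 9390/240 = 39.125.
0.604·t = ln(39.125) = 3.6668, so t = 3.6668/0.604 = 6.0708.

6.1 years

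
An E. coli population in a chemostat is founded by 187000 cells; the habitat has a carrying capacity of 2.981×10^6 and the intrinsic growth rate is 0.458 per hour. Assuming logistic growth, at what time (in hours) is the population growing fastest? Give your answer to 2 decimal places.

Logistic growth is fastest at N = K/2 = 1.4905×10^6.
A = (K − N₀)/N₀ = 14.941. Set K/(1 + A·e^(−rt)) = K/2 → A·e^(−rt) = 1.
e^(−0.458t) = 1/14.941 = 0.0669291, so t = ln(14.941)/0.458 = 2.7041/0.458 = 5.9042.

5.90 hours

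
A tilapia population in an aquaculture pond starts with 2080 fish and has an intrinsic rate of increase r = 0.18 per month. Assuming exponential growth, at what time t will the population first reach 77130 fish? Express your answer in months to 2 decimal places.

Set N₀·e^(rt) = 77130: e^(0.18·t) = 77130/2080 = 37.082.
0.18·t = ln(37.082) = 3.6131, so t = 3.6131/0.18 = 20.073.

20.07 months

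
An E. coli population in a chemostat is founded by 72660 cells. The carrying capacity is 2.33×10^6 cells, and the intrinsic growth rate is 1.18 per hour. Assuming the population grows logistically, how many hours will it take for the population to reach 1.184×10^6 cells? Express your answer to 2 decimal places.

A = (K − N₀)/N₀ = (2.33×10^6 − 72660)/72660 = 31.067.
Solve 2.33×10^6/(1 + 31.067·e^(−1.18t)) = 1.184×10^6: 1 + 31.067·e^(−1.18t) = 1.9679, so e^(−1.18t) = 0.0311553.
−1.18·t = ln(0.0311553) = -3.4688, so t = 3.4688/1.18 = 2.9396.

2.94 hours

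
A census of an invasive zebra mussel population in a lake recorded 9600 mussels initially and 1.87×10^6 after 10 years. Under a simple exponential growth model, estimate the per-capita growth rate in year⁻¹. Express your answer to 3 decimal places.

0.527 per year

From N(t) = N₀·e^(rt): e^(r·10) = 1.87×10^6/9600 = 194.79.
r·10 = ln(194.79) = 5.2719, so r = 5.2719/10 = 0.52719.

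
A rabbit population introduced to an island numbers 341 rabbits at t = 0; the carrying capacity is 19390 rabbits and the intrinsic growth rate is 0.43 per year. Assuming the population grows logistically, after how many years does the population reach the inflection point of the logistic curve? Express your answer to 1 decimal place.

Logistic growth is fastest at N = K/2 = 9695.
A = (K − N₀)/N₀ = 55.862. Set K/(1 + A·e^(−rt)) = K/2 → A·e^(−rt) = 1.
e^(−0.43t) = 1/55.862 = 0.0179012, so t = ln(55.862)/0.43 = 4.0229/0.43 = 9.3556.

9.4 years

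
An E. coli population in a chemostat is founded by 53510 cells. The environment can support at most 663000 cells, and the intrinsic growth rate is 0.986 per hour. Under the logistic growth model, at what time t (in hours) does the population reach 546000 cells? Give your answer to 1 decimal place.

4.0 hours

A = (K − N₀)/N₀ = (663000 − 53510)/53510 = 11.39.
Solve 663000/(1 + 11.39·e^(−0.986t)) = 546000: 1 + 11.39·e^(−0.986t) = 1.2143, so e^(−0.986t) = 0.0188132.
−0.986·t = ln(0.0188132) = -3.9732, so t = 3.9732/0.986 = 4.0296.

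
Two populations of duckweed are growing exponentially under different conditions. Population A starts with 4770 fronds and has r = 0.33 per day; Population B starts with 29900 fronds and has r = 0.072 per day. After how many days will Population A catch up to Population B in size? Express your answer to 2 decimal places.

Set 4770·e^(0.33t) = 29900·e^(0.072t).
e^((0.33 − 0.072)t) = 29900/4770 → e^(0.258·t) = 6.2683.
0.258·t = ln(6.2683) = 1.8355, so t = 1.8355/0.258 = 7.1144.

7.11 days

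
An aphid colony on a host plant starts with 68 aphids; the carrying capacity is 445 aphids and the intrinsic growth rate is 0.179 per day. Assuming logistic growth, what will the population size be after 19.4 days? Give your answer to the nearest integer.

380 aphids

A = (K − N₀)/N₀ = (445 − 68)/68 = 5.5441.
N(t) = K/(1 + A·e^(−rt)) = 445/(1 + 5.5441×e^(−0.179×19.4)).
e^(−3.473) = 0.031036; denominator = 1 + 5.5441×0.031036 = 1.1721.
N = 445/1.1721 = 379.671.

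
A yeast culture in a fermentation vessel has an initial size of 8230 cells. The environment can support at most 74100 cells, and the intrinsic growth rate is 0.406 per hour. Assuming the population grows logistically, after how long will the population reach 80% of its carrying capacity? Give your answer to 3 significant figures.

A = (K − N₀)/N₀ = (74100 − 8230)/8230 = 8.0036.
Solve 74100/(1 + 8.0036·e^(−0.406t)) = 59280: 1 + 8.0036·e^(−0.406t) = 1.25, so e^(−0.406t) = 0.0312358.
−0.406·t = ln(0.0312358) = -3.4662, so t = 3.4662/0.406 = 8.5374.

8.54 hours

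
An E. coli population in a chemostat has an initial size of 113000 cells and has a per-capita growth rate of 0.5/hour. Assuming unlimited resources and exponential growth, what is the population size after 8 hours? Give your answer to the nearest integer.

N(t) = N₀·e^(rt) = 113000 × e^(0.5×8) = 113000 × e^4.
e^4 ≈ 54.598, so N ≈ 113000 × 54.598 = 6.169591×10^6.

6169591 cells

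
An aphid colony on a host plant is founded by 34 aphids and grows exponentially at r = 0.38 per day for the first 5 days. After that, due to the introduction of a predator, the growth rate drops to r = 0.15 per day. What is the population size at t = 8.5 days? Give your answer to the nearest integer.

Phase 1: N(5) = 34·e^(0.38×5) = 34·e^1.9 = 227.32.
Phase 2 runs for 8.5 − 5 = 3.5 days at r = 0.15.
N(8.5) = 227.32·e^(0.15×3.5) = 227.32·e^0.525 = 384.276.

384 aphids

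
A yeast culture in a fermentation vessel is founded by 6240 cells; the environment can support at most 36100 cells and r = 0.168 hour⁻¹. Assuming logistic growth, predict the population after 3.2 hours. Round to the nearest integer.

A = (K − N₀)/N₀ = (36100 − 6240)/6240 = 4.7853.
N(t) = K/(1 + A·e^(−rt)) = 36100/(1 + 4.7853×e^(−0.168×3.2)).
e^(−0.5376) = 0.58415; denominator = 1 + 4.7853×0.58415 = 3.7953.
N = 36100/3.7953 = 9511.76.

9512 cells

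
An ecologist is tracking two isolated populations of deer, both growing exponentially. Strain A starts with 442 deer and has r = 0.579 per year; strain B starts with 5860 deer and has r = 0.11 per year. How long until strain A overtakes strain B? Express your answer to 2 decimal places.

5.51 years

Set 442·e^(0.579t) = 5860·e^(0.11t).
e^((0.579 − 0.11)t) = 5860/442 → e^(0.469·t) = 13.258.
0.469·t = ln(13.258) = 2.5846, so t = 2.5846/0.469 = 5.5109.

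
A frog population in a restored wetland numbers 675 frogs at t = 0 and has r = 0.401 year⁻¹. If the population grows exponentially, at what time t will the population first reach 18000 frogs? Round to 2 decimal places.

Set N₀·e^(rt) = 18000: e^(0.401·t) = 18000/675 = 26.667.
0.401·t = ln(26.667) = 3.2834, so t = 3.2834/0.401 = 8.1881.

8.19 years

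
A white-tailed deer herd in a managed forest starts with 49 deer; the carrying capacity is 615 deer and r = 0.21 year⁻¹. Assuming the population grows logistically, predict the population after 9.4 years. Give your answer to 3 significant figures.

A = (K − N₀)/N₀ = (615 − 49)/49 = 11.551.
N(t) = K/(1 + A·e^(−rt)) = 615/(1 + 11.551×e^(−0.21×9.4)).
e^(−1.974) = 0.1389; denominator = 1 + 11.551×0.1389 = 2.6044.
N = 615/2.6044 = 236.135.

236 deer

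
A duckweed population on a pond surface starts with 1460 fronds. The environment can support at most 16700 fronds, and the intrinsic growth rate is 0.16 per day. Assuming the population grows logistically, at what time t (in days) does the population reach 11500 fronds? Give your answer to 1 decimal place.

19.6 days

A = (K − N₀)/N₀ = (16700 − 1460)/1460 = 10.438.
Solve 16700/(1 + 10.438·e^(−0.16t)) = 11500: 1 + 10.438·e^(−0.16t) = 1.4522, so e^(−0.16t) = 0.0433185.
−0.16·t = ln(0.0433185) = -3.1392, so t = 3.1392/0.16 = 19.62.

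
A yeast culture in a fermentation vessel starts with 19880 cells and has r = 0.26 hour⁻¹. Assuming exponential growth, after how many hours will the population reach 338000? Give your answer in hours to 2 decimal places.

10.90 hours

Set N₀·e^(rt) = 338000: e^(0.26·t) = 338000/19880 = 17.002.
0.26·t = ln(17.002) = 2.8333, so t = 2.8333/0.26 = 10.897.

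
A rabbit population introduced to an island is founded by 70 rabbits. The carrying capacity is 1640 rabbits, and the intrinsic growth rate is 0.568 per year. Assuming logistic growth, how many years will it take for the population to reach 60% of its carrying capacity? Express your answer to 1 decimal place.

A = (K − N₀)/N₀ = (1640 − 70)/70 = 22.429.
Solve 1640/(1 + 22.429·e^(−0.568t)) = 984: 1 + 22.429·e^(−0.568t) = 1.6667, so e^(−0.568t) = 0.029724.
−0.568·t = ln(0.029724) = -3.5158, so t = 3.5158/0.568 = 6.1898.

6.2 years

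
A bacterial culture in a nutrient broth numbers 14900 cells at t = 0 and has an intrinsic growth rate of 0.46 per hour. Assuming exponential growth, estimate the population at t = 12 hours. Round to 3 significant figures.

3720000 cells

N(t) = N₀·e^(rt) = 14900 × e^(0.46×12) = 14900 × e^5.52.
e^5.52 ≈ 249.64, so N ≈ 14900 × 249.64 = 3.719562×10^6.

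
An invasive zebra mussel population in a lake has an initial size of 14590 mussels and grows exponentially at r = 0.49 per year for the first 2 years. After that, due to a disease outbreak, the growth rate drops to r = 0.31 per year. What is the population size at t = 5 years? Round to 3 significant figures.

98500 mussels

Phase 1: N(2) = 14590·e^(0.49×2) = 14590·e^0.98 = 38874.4.
Phase 2 runs for 5 − 2 = 3 years at r = 0.31.
N(5) = 38874.4·e^(0.31×3) = 38874.4·e^0.93 = 98527.6.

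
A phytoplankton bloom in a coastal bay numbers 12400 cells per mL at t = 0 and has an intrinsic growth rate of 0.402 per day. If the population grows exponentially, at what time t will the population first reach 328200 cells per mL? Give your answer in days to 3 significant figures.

Set N₀·e^(rt) = 328200: e^(0.402·t) = 328200/12400 = 26.468.
0.402·t = ln(26.468) = 3.2759, so t = 3.2759/0.402 = 8.1491.

8.15 days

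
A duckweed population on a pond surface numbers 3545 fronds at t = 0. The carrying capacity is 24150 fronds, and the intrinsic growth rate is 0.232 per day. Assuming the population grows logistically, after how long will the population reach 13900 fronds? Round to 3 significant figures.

8.90 days

A = (K − N₀)/N₀ = (24150 − 3545)/3545 = 5.8124.
Solve 24150/(1 + 5.8124·e^(−0.232t)) = 13900: 1 + 5.8124·e^(−0.232t) = 1.7374, so e^(−0.232t) = 0.126868.
−0.232·t = ln(0.126868) = -2.0646, so t = 2.0646/0.232 = 8.8992.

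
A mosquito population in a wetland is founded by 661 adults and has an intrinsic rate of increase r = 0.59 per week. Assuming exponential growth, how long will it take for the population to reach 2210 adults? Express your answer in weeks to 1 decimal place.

2.0 weeks

Set N₀·e^(rt) = 2210: e^(0.59·t) = 2210/661 = 3.3434.
0.59·t = ln(3.3434) = 1.207, so t = 1.207/0.59 = 2.0458.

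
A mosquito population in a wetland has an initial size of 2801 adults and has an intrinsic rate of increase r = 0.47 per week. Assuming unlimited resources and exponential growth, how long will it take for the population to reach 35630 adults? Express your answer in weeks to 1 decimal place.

Set N₀·e^(rt) = 35630: e^(0.47·t) = 35630/2801 = 12.72.
0.47·t = ln(12.72) = 2.5432, so t = 2.5432/0.47 = 5.4111.

5.4 weeks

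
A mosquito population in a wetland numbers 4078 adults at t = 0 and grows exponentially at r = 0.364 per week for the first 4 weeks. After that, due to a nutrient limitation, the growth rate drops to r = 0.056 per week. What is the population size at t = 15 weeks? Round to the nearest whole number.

Phase 1: N(4) = 4078·e^(0.364×4) = 4078·e^1.456 = 17489.6.
Phase 2 runs for 15 − 4 = 11 weeks at r = 0.056.
N(15) = 17489.6·e^(0.056×11) = 17489.6·e^0.616 = 32382.1.

32382 adults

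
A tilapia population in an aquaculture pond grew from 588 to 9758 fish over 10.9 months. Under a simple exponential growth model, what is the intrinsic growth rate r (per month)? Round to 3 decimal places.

0.258 per month

From N(t) = N₀·e^(rt): e^(r·10.9) = 9758/588 = 16.595.
r·10.9 = ln(16.595) = 2.8091, so r = 2.8091/10.9 = 0.25772.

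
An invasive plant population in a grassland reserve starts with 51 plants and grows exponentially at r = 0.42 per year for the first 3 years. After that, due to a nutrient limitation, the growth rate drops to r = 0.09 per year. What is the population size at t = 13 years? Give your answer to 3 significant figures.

Phase 1: N(3) = 51·e^(0.42×3) = 51·e^1.26 = 179.796.
Phase 2 runs for 13 − 3 = 10 years at r = 0.09.
N(13) = 179.796·e^(0.09×10) = 179.796·e^0.9 = 442.228.

442 plants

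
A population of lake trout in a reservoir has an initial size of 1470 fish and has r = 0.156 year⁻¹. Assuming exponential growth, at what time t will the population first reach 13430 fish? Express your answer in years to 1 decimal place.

Set N₀·e^(rt) = 13430: e^(0.156·t) = 13430/1470 = 9.1361.
0.156·t = ln(9.1361) = 2.2122, so t = 2.2122/0.156 = 14.181.

14.2 years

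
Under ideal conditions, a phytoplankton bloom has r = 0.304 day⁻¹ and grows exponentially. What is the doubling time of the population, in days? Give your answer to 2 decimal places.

Doubling time t_d = ln(2)/r = 0.6931/0.304 = 2.2801.

2.28 days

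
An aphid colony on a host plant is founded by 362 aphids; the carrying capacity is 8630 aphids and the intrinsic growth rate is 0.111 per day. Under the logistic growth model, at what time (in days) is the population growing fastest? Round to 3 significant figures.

Logistic growth is fastest at N = K/2 = 4315.
A = (K − N₀)/N₀ = 22.84. Set K/(1 + A·e^(−rt)) = K/2 → A·e^(−rt) = 1.
e^(−0.111t) = 1/22.84 = 0.0437833, so t = ln(22.84)/0.111 = 3.1285/0.111 = 28.185.

28.2 days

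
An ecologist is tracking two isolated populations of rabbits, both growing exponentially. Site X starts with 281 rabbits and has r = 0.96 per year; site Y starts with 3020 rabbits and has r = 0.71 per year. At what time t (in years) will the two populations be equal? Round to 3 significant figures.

Set 281·e^(0.96t) = 3020·e^(0.71t).
e^((0.96 − 0.71)t) = 3020/281 → e^(0.25·t) = 10.747.
0.25·t = ln(10.747) = 2.3747, so t = 2.3747/0.25 = 9.4986.

9.50 years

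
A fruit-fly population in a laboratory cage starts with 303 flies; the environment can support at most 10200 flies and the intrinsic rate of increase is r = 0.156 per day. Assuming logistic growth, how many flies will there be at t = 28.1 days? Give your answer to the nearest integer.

A = (K − N₀)/N₀ = (10200 − 303)/303 = 32.663.
N(t) = K/(1 + A·e^(−rt)) = 10200/(1 + 32.663×e^(−0.156×28.1)).
e^(−4.384) = 0.01248; denominator = 1 + 32.663×0.01248 = 1.4077.
N = 10200/1.4077 = 7246.12.

7246 flies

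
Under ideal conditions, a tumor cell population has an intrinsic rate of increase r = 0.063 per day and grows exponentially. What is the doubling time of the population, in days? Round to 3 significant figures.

Doubling time t_d = ln(2)/r = 0.6931/0.063 = 11.002.

11.0 days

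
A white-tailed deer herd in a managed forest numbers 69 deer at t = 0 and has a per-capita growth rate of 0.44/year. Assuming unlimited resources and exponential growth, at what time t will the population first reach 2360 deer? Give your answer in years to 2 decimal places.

8.03 years

Set N₀·e^(rt) = 2360: e^(0.44·t) = 2360/69 = 34.203.
0.44·t = ln(34.203) = 3.5323, so t = 3.5323/0.44 = 8.028.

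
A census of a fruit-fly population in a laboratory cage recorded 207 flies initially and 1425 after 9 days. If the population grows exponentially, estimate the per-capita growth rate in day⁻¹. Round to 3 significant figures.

0.214 per day

From N(t) = N₀·e^(rt): e^(r·9) = 1425/207 = 6.8841.
r·9 = ln(6.8841) = 1.9292, so r = 1.9292/9 = 0.21436.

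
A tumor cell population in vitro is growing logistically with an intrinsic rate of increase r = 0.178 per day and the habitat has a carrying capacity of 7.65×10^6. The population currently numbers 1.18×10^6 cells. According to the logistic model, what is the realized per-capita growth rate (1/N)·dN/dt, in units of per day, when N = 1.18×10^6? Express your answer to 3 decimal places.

(1/N)·dN/dt = r(1 − N/K) = 0.178 × (1 − 1.18×10^6/7.65×10^6).
= 0.178 × 0.84575 = 0.15054.

0.151 per day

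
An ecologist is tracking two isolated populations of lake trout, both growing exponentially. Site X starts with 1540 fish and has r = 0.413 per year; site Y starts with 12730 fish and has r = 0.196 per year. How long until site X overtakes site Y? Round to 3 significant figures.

Set 1540·e^(0.413t) = 12730·e^(0.196t).
e^((0.413 − 0.196)t) = 12730/1540 → e^(0.217·t) = 8.2662.
0.217·t = ln(8.2662) = 2.1122, so t = 2.1122/0.217 = 9.7335.

9.73 years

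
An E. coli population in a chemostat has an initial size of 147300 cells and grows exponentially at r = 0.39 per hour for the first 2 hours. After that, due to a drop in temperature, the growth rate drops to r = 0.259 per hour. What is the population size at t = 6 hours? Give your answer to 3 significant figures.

905000 cells

Phase 1: N(2) = 147300·e^(0.39×2) = 147300·e^0.78 = 321331.
Phase 2 runs for 6 − 2 = 4 hours at r = 0.259.
N(6) = 321331·e^(0.259×4) = 321331·e^1.036 = 905486.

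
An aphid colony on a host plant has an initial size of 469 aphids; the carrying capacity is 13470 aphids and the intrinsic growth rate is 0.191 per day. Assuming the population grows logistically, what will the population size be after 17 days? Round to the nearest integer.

6482 aphids

A = (K − N₀)/N₀ = (13470 − 469)/469 = 27.721.
N(t) = K/(1 + A·e^(−rt)) = 13470/(1 + 27.721×e^(−0.191×17)).
e^(−3.247) = 0.038891; denominator = 1 + 27.721×0.038891 = 2.0781.
N = 13470/2.0781 = 6481.95.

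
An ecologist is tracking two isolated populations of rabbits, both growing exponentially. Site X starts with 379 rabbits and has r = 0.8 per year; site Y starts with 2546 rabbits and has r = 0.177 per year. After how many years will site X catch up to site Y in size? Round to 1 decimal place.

Set 379·e^(0.8t) = 2546·e^(0.177t).
e^((0.8 − 0.177)t) = 2546/379 → e^(0.623·t) = 6.7177.
0.623·t = ln(6.7177) = 1.9047, so t = 1.9047/0.623 = 3.0574.

3.1 years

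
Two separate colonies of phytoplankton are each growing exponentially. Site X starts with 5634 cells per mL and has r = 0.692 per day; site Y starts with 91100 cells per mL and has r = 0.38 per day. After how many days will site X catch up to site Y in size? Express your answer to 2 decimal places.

Set 5634·e^(0.692t) = 91100·e^(0.38t).
e^((0.692 − 0.38)t) = 91100/5634 → e^(0.312·t) = 16.17.
0.312·t = ln(16.17) = 2.7831, so t = 2.7831/0.312 = 8.9203.

8.92 days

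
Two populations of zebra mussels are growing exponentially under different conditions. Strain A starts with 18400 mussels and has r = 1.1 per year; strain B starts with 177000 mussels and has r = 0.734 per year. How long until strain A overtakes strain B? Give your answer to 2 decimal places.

6.19 years

Set 18400·e^(1.1t) = 177000·e^(0.734t).
e^((1.1 − 0.734)t) = 177000/18400 → e^(0.366·t) = 9.6196.
0.366·t = ln(9.6196) = 2.2638, so t = 2.2638/0.366 = 6.1852.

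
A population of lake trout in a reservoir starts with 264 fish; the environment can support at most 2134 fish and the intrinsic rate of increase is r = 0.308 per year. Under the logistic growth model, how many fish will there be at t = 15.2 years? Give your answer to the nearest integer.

A = (K − N₀)/N₀ = (2134 − 264)/264 = 7.0833.
N(t) = K/(1 + A·e^(−rt)) = 2134/(1 + 7.0833×e^(−0.308×15.2)).
e^(−4.682) = 0.0092642; denominator = 1 + 7.0833×0.0092642 = 1.0656.
N = 2134/1.0656 = 2002.59.

2003 fish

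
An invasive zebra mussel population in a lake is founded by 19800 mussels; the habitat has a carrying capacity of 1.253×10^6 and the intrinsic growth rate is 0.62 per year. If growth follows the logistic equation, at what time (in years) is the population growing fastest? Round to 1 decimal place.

6.7 years

Logistic growth is fastest at N = K/2 = 626500.
A = (K − N₀)/N₀ = 62.283. Set K/(1 + A·e^(−rt)) = K/2 → A·e^(−rt) = 1.
e^(−0.62t) = 1/62.283 = 0.0160558, so t = ln(62.283)/0.62 = 4.1317/0.62 = 6.664.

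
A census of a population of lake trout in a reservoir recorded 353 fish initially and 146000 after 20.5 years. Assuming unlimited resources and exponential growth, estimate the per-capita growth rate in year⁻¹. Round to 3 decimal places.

0.294 per year

From N(t) = N₀·e^(rt): e^(r·20.5) = 146000/353 = 413.6.
r·20.5 = ln(413.6) = 6.0249, so r = 6.0249/20.5 = 0.2939.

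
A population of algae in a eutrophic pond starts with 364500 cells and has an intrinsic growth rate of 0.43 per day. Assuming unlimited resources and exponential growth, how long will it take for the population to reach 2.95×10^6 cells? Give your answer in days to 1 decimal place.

4.9 days

Set N₀·e^(rt) = 2.95×10^6: e^(0.43·t) = 2.95×10^6/364500 = 8.0933.
0.43·t = ln(8.0933) = 2.091, so t = 2.091/0.43 = 4.8629.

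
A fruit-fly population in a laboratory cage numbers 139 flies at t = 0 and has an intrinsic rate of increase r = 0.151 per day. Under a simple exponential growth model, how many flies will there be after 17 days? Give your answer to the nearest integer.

N(t) = N₀·e^(rt) = 139 × e^(0.151×17) = 139 × e^2.567.
e^2.567 ≈ 13.027, so N ≈ 139 × 13.027 = 1810.71.

1811 flies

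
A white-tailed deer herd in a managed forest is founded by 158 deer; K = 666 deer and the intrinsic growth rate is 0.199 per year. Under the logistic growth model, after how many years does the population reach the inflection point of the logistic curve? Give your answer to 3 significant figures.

Logistic growth is fastest at N = K/2 = 333.
A = (K − N₀)/N₀ = 3.2152. Set K/(1 + A·e^(−rt)) = K/2 → A·e^(−rt) = 1.
e^(−0.199t) = 1/3.2152 = 0.311024, so t = ln(3.2152)/0.199 = 1.1679/0.199 = 5.8688.

5.87 years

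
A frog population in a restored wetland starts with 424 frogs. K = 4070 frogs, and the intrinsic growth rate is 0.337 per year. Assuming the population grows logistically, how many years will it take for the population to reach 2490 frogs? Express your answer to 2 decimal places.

A = (K − N₀)/N₀ = (4070 − 424)/424 = 8.5991.
Solve 4070/(1 + 8.5991·e^(−0.337t)) = 2490: 1 + 8.5991·e^(−0.337t) = 1.6345, so e^(−0.337t) = 0.0737916.
−0.337·t = ln(0.0737916) = -2.6065, so t = 2.6065/0.337 = 7.7345.

7.73 years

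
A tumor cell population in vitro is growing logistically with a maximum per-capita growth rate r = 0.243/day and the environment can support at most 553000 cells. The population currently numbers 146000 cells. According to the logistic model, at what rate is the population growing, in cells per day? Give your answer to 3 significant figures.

26100 cells per day

dN/dt = rN(1 − N/K) = 0.243 × 146000 × (1 − 146000/553000).
1 − 146000/553000 = 0.73599; dN/dt = 0.243 × 146000 × 0.73599 = 26111.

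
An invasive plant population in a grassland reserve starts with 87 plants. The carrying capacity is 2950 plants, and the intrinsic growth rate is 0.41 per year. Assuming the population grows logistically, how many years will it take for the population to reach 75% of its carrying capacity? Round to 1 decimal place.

11.2 years

A = (K − N₀)/N₀ = (2950 − 87)/87 = 32.908.
Solve 2950/(1 + 32.908·e^(−0.41t)) = 2212.5: 1 + 32.908·e^(−0.41t) = 1.3333, so e^(−0.41t) = 0.0101292.
−0.41·t = ln(0.0101292) = -4.5923, so t = 4.5923/0.41 = 11.201.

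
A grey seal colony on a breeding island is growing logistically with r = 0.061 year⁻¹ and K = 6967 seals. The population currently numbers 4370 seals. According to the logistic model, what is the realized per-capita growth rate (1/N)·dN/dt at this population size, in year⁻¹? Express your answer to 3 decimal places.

(1/N)·dN/dt = r(1 − N/K) = 0.061 × (1 − 4370/6967).
= 0.061 × 0.37276 = 0.022738.

0.023 per year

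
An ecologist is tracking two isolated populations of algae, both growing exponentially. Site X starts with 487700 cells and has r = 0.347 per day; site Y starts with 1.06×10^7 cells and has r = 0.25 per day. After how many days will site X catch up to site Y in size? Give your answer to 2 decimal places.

31.74 days

Set 487700·e^(0.347t) = 1.06×10^7·e^(0.25t).
e^((0.347 − 0.25)t) = 1.06×10^7/487700 → e^(0.097·t) = 21.735.
0.097·t = ln(21.735) = 3.0789, so t = 3.0789/0.097 = 31.741.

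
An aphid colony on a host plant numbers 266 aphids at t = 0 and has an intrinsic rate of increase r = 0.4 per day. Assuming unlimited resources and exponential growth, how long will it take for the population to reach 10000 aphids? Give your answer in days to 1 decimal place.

9.1 days

Set N₀·e^(rt) = 10000: e^(0.4·t) = 10000/266 = 37.594.
0.4·t = ln(37.594) = 3.6268, so t = 3.6268/0.4 = 9.0671.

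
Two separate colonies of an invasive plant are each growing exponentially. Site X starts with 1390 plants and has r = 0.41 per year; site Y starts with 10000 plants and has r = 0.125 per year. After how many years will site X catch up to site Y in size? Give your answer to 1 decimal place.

6.9 years

Set 1390·e^(0.41t) = 10000·e^(0.125t).
e^((0.41 − 0.125)t) = 10000/1390 → e^(0.285·t) = 7.1942.
0.285·t = ln(7.1942) = 1.9733, so t = 1.9733/0.285 = 6.9238.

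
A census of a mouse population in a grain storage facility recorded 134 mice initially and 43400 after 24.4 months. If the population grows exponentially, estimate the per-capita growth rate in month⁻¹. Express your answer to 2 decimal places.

0.24 per month

From N(t) = N₀·e^(rt): e^(r·24.4) = 43400/134 = 323.88.
r·24.4 = ln(323.88) = 5.7804, so r = 5.7804/24.4 = 0.2369.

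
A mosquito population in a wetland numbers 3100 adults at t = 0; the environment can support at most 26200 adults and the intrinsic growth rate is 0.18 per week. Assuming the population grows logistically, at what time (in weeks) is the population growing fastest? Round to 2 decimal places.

Logistic growth is fastest at N = K/2 = 13100.
A = (K − N₀)/N₀ = 7.4516. Set K/(1 + A·e^(−rt)) = K/2 → A·e^(−rt) = 1.
e^(−0.18t) = 1/7.4516 = 0.134199, so t = ln(7.4516)/0.18 = 2.0084/0.18 = 11.158.

11.16 weeks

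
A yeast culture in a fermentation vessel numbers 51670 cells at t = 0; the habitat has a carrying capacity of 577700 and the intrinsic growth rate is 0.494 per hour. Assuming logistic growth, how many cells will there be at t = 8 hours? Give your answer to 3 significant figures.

A = (K − N₀)/N₀ = (577700 − 51670)/51670 = 10.181.
N(t) = K/(1 + A·e^(−rt)) = 577700/(1 + 10.181×e^(−0.494×8)).
e^(−3.952) = 0.019216; denominator = 1 + 10.181×0.019216 = 1.1956.
N = 577700/1.1956 = 483175.

483000 cells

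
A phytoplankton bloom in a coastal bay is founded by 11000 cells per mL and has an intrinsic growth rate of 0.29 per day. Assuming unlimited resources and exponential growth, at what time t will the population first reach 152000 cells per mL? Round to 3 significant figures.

Set N₀·e^(rt) = 152000: e^(0.29·t) = 152000/11000 = 13.818.
0.29·t = ln(13.818) = 2.626, so t = 2.626/0.29 = 9.0551.

9.06 days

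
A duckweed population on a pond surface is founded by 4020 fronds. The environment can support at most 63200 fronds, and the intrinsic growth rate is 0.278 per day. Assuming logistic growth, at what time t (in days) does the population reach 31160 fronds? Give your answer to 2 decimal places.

A = (K − N₀)/N₀ = (63200 − 4020)/4020 = 14.721.
Solve 63200/(1 + 14.721·e^(−0.278t)) = 31160: 1 + 14.721·e^(−0.278t) = 2.0282, so e^(−0.278t) = 0.0698467.
−0.278·t = ln(0.0698467) = -2.6615, so t = 2.6615/0.278 = 9.5736.

9.57 days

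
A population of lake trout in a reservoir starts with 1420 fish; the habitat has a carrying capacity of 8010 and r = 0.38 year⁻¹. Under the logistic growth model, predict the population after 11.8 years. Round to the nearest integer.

7611 fish

A = (K − N₀)/N₀ = (8010 − 1420)/1420 = 4.6408.
N(t) = K/(1 + A·e^(−rt)) = 8010/(1 + 4.6408×e^(−0.38×11.8)).
e^(−4.484) = 0.011288; denominator = 1 + 4.6408×0.011288 = 1.0524.
N = 8010/1.0524 = 7611.27.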